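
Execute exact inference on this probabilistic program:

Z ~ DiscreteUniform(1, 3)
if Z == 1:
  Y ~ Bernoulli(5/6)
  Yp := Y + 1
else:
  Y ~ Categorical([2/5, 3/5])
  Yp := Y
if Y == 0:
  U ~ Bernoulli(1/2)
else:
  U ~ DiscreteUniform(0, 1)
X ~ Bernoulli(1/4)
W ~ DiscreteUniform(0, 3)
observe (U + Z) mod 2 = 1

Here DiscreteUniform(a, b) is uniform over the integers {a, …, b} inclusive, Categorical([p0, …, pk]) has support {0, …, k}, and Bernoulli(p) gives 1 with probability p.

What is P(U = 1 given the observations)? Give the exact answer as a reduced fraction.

P(U = 1 | obs) = 1/3

Enumerate traces; 48 have nonzero weight after conditioning:
  (Z=1, Y=0, U=0, X=0, W=0) weight 1/192
  (Z=1, Y=0, U=0, X=0, W=1) weight 1/192
  (Z=1, Y=0, U=0, X=0, W=2) weight 1/192
  (Z=1, Y=0, U=0, X=0, W=3) weight 1/192
  (Z=1, Y=0, U=0, X=1, W=0) weight 1/576
  (Z=1, Y=0, U=0, X=1, W=1) weight 1/576
  (Z=1, Y=0, U=0, X=1, W=2) weight 1/576
  (Z=1, Y=0, U=0, X=1, W=3) weight 1/576
  (Z=2, Y=0, U=1, X=0, W=0) weight 1/80
  … 39 more
Group by U:
  weight(U=0) = 1/3
  weight(U=1) = 1/6
Total weight = 1/3 + 1/6 = 1/2
P(U=0 | obs) = 1/3 / 1/2 = 2/3
P(U=1 | obs) = 1/6 / 1/2 = 1/3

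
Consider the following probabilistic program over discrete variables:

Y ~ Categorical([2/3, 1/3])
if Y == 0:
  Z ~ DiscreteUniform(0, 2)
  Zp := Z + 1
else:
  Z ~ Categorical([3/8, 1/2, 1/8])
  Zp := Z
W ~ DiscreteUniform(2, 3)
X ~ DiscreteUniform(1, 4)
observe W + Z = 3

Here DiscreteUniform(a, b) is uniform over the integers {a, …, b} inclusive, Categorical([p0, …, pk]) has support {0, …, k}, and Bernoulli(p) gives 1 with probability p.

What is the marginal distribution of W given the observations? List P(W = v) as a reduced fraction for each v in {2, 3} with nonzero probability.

Enumerate traces; 16 have nonzero weight after conditioning:
  (Y=0, Z=0, W=3, X=1) weight 1/36
  (Y=0, Z=0, W=3, X=2) weight 1/36
  (Y=0, Z=0, W=3, X=3) weight 1/36
  (Y=0, Z=0, W=3, X=4) weight 1/36
  (Y=0, Z=1, W=2, X=1) weight 1/36
  (Y=0, Z=1, W=2, X=2) weight 1/36
  (Y=0, Z=1, W=2, X=3) weight 1/36
  (Y=0, Z=1, W=2, X=4) weight 1/36
  … 8 more
Group by W:
  weight(W=2) = 7/36
  weight(W=3) = 25/144
Total weight = 7/36 + 25/144 = 53/144
P(W=2 | obs) = 7/36 / 53/144 = 28/53
P(W=3 | obs) = 25/144 / 53/144 = 25/53

P(W=2) = 28/53, P(W=3) = 25/53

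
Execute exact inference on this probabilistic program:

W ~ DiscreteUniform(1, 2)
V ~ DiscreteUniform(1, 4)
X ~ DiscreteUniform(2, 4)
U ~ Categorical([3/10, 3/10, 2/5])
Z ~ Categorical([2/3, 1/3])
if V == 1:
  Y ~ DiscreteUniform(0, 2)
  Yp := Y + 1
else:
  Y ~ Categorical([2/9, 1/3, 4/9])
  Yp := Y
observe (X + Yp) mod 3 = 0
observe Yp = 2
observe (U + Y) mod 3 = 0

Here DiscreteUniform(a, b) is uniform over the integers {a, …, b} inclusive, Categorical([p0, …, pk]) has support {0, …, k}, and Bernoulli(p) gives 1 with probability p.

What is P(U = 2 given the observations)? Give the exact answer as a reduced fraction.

P(U = 2 | obs) = 1/4

Enumerate traces; 16 have nonzero weight after conditioning:
  (W=1, V=1, X=4, U=2, Z=0, Y=1) weight 1/270
  (W=1, V=1, X=4, U=2, Z=1, Y=1) weight 1/540
  (W=1, V=2, X=4, U=1, Z=0, Y=2) weight 1/270
  (W=1, V=2, X=4, U=1, Z=1, Y=2) weight 1/540
  (W=1, V=3, X=4, U=1, Z=0, Y=2) weight 1/270
  (W=1, V=3, X=4, U=1, Z=1, Y=2) weight 1/540
  (W=1, V=4, X=4, U=1, Z=0, Y=2) weight 1/270
  (W=1, V=4, X=4, U=1, Z=1, Y=2) weight 1/540
  … 8 more
Group by U:
  weight(U=1) = 1/30
  weight(U=2) = 1/90
Total weight = 1/30 + 1/90 = 2/45
P(U=1 | obs) = 1/30 / 2/45 = 3/4
P(U=2 | obs) = 1/90 / 2/45 = 1/4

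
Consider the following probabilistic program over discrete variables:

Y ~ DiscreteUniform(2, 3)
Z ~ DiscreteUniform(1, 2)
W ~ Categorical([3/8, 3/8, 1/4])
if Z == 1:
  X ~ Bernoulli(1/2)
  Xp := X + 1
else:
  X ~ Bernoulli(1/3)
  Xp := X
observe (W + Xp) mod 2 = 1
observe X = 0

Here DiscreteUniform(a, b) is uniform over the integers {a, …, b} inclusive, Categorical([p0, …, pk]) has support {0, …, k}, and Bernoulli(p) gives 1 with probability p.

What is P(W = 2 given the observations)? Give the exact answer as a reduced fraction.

Enumerate traces; 6 have nonzero weight after conditioning:
  (Y=2, Z=1, W=0, X=0) weight 3/64
  (Y=2, Z=1, W=2, X=0) weight 1/32
  (Y=2, Z=2, W=1, X=0) weight 1/16
  (Y=3, Z=1, W=0, X=0) weight 3/64
  (Y=3, Z=1, W=2, X=0) weight 1/32
  (Y=3, Z=2, W=1, X=0) weight 1/16
Group by W:
  weight(W=0) = 3/32
  weight(W=1) = 1/8
  weight(W=2) = 1/16
Total weight = 3/32 + 1/8 + 1/16 = 9/32
P(W=0 | obs) = 3/32 / 9/32 = 1/3
P(W=1 | obs) = 1/8 / 9/32 = 4/9
P(W=2 | obs) = 1/16 / 9/32 = 2/9

P(W = 2 | obs) = 2/9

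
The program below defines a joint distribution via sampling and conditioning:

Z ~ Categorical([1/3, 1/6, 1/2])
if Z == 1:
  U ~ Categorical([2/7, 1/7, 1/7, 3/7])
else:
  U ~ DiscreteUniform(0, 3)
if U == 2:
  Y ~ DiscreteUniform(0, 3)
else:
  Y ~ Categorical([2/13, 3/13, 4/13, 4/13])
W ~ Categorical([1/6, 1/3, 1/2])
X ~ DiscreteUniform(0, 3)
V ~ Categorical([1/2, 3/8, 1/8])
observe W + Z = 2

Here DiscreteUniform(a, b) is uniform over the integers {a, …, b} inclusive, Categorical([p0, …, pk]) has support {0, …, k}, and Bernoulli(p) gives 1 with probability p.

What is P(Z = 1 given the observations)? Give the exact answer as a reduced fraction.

Enumerate traces; 576 have nonzero weight after conditioning:
  (Z=0, U=0, Y=0, W=2, X=0, V=0) weight 1/1248
  (Z=0, U=0, Y=0, W=2, X=0, V=1) weight 1/1664
  (Z=0, U=0, Y=0, W=2, X=0, V=2) weight 1/4992
  (Z=0, U=0, Y=0, W=2, X=1, V=0) weight 1/1248
  (Z=0, U=0, Y=0, W=2, X=1, V=1) weight 1/1664
  (Z=0, U=0, Y=0, W=2, X=1, V=2) weight 1/4992
  (Z=0, U=0, Y=0, W=2, X=2, V=0) weight 1/1248
  (Z=0, U=0, Y=0, W=2, X=2, V=1) weight 1/1664
  (Z=1, U=0, Y=0, W=1, X=0, V=0) weight 1/3276
  (Z=2, U=0, Y=0, W=0, X=0, V=0) weight 1/2496
  … 566 more
Group by Z:
  weight(Z=0) = 1/6
  weight(Z=1) = 1/18
  weight(Z=2) = 1/12
Total weight = 1/6 + 1/18 + 1/12 = 11/36
P(Z=0 | obs) = 1/6 / 11/36 = 6/11
P(Z=1 | obs) = 1/18 / 11/36 = 2/11
P(Z=2 | obs) = 1/12 / 11/36 = 3/11

P(Z = 1 | obs) = 2/11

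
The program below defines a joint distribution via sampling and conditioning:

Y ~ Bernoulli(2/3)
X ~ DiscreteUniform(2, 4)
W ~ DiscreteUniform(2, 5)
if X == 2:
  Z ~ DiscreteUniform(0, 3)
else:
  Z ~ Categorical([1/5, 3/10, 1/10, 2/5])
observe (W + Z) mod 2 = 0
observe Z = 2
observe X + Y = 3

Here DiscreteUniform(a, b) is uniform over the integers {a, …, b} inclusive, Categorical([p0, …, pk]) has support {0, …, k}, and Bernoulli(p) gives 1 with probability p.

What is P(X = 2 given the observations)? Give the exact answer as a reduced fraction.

Enumerate traces; 4 have nonzero weight after conditioning:
  (Y=0, X=3, W=2, Z=2) weight 1/360
  (Y=0, X=3, W=4, Z=2) weight 1/360
  (Y=1, X=2, W=2, Z=2) weight 1/72
  (Y=1, X=2, W=4, Z=2) weight 1/72
Group by X:
  weight(X=2) = 1/36
  weight(X=3) = 1/180
Total weight = 1/36 + 1/180 = 1/30
P(X=2 | obs) = 1/36 / 1/30 = 5/6
P(X=3 | obs) = 1/180 / 1/30 = 1/6

P(X = 2 | obs) = 5/6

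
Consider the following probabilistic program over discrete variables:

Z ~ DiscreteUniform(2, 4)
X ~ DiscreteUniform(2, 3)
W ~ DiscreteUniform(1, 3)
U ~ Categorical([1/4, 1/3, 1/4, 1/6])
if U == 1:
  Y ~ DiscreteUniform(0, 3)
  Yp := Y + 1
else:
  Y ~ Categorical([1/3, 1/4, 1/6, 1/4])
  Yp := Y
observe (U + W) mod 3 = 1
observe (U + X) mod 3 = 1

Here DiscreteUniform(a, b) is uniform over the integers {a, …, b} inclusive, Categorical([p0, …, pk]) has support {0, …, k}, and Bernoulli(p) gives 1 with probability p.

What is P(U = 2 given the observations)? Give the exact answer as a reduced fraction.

Enumerate traces; 24 have nonzero weight after conditioning:
  (Z=2, X=2, W=2, U=2, Y=0) weight 1/216
  (Z=2, X=2, W=2, U=2, Y=1) weight 1/288
  (Z=2, X=2, W=2, U=2, Y=2) weight 1/432
  (Z=2, X=2, W=2, U=2, Y=3) weight 1/288
  (Z=2, X=3, W=3, U=1, Y=0) weight 1/216
  (Z=2, X=3, W=3, U=1, Y=1) weight 1/216
  (Z=2, X=3, W=3, U=1, Y=2) weight 1/216
  (Z=2, X=3, W=3, U=1, Y=3) weight 1/216
  … 16 more
Group by U:
  weight(U=1) = 1/18
  weight(U=2) = 1/24
Total weight = 1/18 + 1/24 = 7/72
P(U=1 | obs) = 1/18 / 7/72 = 4/7
P(U=2 | obs) = 1/24 / 7/72 = 3/7

P(U = 2 | obs) = 3/7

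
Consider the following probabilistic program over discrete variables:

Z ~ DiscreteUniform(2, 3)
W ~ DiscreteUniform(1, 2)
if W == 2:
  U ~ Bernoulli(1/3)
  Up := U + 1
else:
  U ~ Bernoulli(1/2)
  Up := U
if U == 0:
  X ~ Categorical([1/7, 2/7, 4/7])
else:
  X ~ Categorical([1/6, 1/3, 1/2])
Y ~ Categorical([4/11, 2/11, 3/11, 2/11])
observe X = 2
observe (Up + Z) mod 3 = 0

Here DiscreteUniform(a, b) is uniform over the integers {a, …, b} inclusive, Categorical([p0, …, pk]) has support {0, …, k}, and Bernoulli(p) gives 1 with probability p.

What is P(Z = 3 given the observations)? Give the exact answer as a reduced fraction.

P(Z = 3 | obs) = 24/77

Enumerate traces; 12 have nonzero weight after conditioning:
  (Z=2, W=1, U=1, X=2, Y=0) weight 1/44
  (Z=2, W=1, U=1, X=2, Y=1) weight 1/88
  (Z=2, W=1, U=1, X=2, Y=2) weight 3/176
  (Z=2, W=1, U=1, X=2, Y=3) weight 1/88
  (Z=2, W=2, U=0, X=2, Y=0) weight 8/231
  (Z=2, W=2, U=0, X=2, Y=1) weight 4/231
  (Z=2, W=2, U=0, X=2, Y=2) weight 2/77
  (Z=2, W=2, U=0, X=2, Y=3) weight 4/231
  (Z=3, W=1, U=0, X=2, Y=0) weight 2/77
  … 3 more
Group by Z:
  weight(Z=2) = 53/336
  weight(Z=3) = 1/14
Total weight = 53/336 + 1/14 = 11/48
P(Z=2 | obs) = 53/336 / 11/48 = 53/77
P(Z=3 | obs) = 1/14 / 11/48 = 24/77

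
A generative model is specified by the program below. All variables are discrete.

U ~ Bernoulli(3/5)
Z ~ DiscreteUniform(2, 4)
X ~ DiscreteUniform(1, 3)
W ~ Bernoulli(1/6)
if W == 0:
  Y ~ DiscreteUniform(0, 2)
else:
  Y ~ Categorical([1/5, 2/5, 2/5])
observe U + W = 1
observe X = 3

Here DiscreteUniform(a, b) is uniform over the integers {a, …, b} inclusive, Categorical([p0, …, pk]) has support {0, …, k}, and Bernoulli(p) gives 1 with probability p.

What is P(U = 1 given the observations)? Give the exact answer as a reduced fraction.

P(U = 1 | obs) = 15/17

Enumerate traces; 18 have nonzero weight after conditioning:
  (U=0, Z=2, X=3, W=1, Y=0) weight 1/675
  (U=0, Z=2, X=3, W=1, Y=1) weight 2/675
  (U=0, Z=2, X=3, W=1, Y=2) weight 2/675
  (U=0, Z=3, X=3, W=1, Y=0) weight 1/675
  (U=0, Z=3, X=3, W=1, Y=1) weight 2/675
  (U=0, Z=3, X=3, W=1, Y=2) weight 2/675
  (U=0, Z=4, X=3, W=1, Y=0) weight 1/675
  (U=0, Z=4, X=3, W=1, Y=1) weight 2/675
  (U=1, Z=2, X=3, W=0, Y=0) weight 1/54
  … 9 more
Group by U:
  weight(U=0) = 1/45
  weight(U=1) = 1/6
Total weight = 1/45 + 1/6 = 17/90
P(U=0 | obs) = 1/45 / 17/90 = 2/17
P(U=1 | obs) = 1/6 / 17/90 = 15/17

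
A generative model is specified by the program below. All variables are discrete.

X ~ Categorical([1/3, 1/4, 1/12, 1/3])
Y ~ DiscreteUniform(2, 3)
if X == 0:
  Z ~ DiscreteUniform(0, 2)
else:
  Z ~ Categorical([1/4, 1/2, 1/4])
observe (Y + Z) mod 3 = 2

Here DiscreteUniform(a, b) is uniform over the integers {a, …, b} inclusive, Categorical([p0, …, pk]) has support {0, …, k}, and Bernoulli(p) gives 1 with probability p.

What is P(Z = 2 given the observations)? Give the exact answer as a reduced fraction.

Enumerate traces; 8 have nonzero weight after conditioning:
  (X=0, Y=2, Z=0) weight 1/18
  (X=0, Y=3, Z=2) weight 1/18
  (X=1, Y=2, Z=0) weight 1/32
  (X=1, Y=3, Z=2) weight 1/32
  (X=2, Y=2, Z=0) weight 1/96
  (X=2, Y=3, Z=2) weight 1/96
  (X=3, Y=2, Z=0) weight 1/24
  (X=3, Y=3, Z=2) weight 1/24
Group by Z:
  weight(Z=0) = 5/36
  weight(Z=2) = 5/36
Total weight = 5/36 + 5/36 = 5/18
P(Z=0 | obs) = 5/36 / 5/18 = 1/2
P(Z=2 | obs) = 5/36 / 5/18 = 1/2

P(Z = 2 | obs) = 1/2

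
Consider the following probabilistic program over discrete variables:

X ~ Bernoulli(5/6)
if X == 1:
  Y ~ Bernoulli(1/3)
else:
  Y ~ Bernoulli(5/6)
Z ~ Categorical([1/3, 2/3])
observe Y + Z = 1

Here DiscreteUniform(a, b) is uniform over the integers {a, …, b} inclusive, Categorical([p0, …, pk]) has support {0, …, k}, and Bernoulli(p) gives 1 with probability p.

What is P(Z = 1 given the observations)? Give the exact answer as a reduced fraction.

P(Z = 1 | obs) = 14/19

Enumerate traces; 4 have nonzero weight after conditioning:
  (X=0, Y=0, Z=1) weight 1/54
  (X=0, Y=1, Z=0) weight 5/108
  (X=1, Y=0, Z=1) weight 10/27
  (X=1, Y=1, Z=0) weight 5/54
Group by Z:
  weight(Z=0) = 5/36
  weight(Z=1) = 7/18
Total weight = 5/36 + 7/18 = 19/36
P(Z=0 | obs) = 5/36 / 19/36 = 5/19
P(Z=1 | obs) = 7/18 / 19/36 = 14/19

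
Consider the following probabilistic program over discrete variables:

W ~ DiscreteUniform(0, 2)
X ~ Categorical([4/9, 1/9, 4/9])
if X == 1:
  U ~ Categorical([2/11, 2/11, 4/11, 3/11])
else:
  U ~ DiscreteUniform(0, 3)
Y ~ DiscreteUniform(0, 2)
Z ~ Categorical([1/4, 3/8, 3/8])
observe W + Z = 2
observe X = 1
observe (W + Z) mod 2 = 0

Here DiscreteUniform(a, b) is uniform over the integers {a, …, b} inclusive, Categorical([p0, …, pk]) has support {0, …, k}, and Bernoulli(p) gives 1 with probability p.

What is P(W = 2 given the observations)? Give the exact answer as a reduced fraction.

P(W = 2 | obs) = 1/4

Enumerate traces; 36 have nonzero weight after conditioning:
  (W=0, X=1, U=0, Y=0, Z=2) weight 1/1188
  (W=0, X=1, U=0, Y=1, Z=2) weight 1/1188
  (W=0, X=1, U=0, Y=2, Z=2) weight 1/1188
  (W=0, X=1, U=1, Y=0, Z=2) weight 1/1188
  (W=0, X=1, U=1, Y=1, Z=2) weight 1/1188
  (W=0, X=1, U=1, Y=2, Z=2) weight 1/1188
  (W=0, X=1, U=2, Y=0, Z=2) weight 1/594
  (W=0, X=1, U=2, Y=1, Z=2) weight 1/594
  (W=1, X=1, U=0, Y=0, Z=1) weight 1/1188
  (W=2, X=1, U=0, Y=0, Z=0) weight 1/1782
  … 26 more
Group by W:
  weight(W=0) = 1/72
  weight(W=1) = 1/72
  weight(W=2) = 1/108
Total weight = 1/72 + 1/72 + 1/108 = 1/27
P(W=0 | obs) = 1/72 / 1/27 = 3/8
P(W=1 | obs) = 1/72 / 1/27 = 3/8
P(W=2 | obs) = 1/108 / 1/27 = 1/4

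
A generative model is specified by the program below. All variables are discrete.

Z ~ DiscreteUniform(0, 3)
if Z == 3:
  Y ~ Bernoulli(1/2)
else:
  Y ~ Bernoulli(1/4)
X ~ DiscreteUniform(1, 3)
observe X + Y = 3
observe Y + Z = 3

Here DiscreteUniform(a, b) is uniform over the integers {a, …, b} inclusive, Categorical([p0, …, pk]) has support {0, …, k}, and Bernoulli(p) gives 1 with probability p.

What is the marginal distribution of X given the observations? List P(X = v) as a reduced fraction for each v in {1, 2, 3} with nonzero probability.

P(X=2) = 1/3, P(X=3) = 2/3

Enumerate traces; 2 have nonzero weight after conditioning:
  (Z=2, Y=1, X=2) weight 1/48
  (Z=3, Y=0, X=3) weight 1/24
Group by X:
  weight(X=2) = 1/48
  weight(X=3) = 1/24
Total weight = 1/48 + 1/24 = 1/16
P(X=2 | obs) = 1/48 / 1/16 = 1/3
P(X=3 | obs) = 1/24 / 1/16 = 2/3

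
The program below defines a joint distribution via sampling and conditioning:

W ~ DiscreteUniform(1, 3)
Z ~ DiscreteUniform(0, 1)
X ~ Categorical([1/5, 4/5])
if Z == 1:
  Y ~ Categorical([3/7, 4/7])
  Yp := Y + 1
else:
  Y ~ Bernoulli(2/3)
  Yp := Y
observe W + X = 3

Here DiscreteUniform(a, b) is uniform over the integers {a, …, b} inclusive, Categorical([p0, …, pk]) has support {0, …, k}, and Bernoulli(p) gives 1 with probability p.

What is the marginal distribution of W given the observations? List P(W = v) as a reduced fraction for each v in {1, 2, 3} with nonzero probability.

Enumerate traces; 8 have nonzero weight after conditioning:
  (W=2, Z=0, X=1, Y=0) weight 2/45
  (W=2, Z=0, X=1, Y=1) weight 4/45
  (W=2, Z=1, X=1, Y=0) weight 2/35
  (W=2, Z=1, X=1, Y=1) weight 8/105
  (W=3, Z=0, X=0, Y=0) weight 1/90
  (W=3, Z=0, X=0, Y=1) weight 1/45
  (W=3, Z=1, X=0, Y=0) weight 1/70
  (W=3, Z=1, X=0, Y=1) weight 2/105
Group by W:
  weight(W=2) = 4/15
  weight(W=3) = 1/15
Total weight = 4/15 + 1/15 = 1/3
P(W=2 | obs) = 4/15 / 1/3 = 4/5
P(W=3 | obs) = 1/15 / 1/3 = 1/5

P(W=2) = 4/5, P(W=3) = 1/5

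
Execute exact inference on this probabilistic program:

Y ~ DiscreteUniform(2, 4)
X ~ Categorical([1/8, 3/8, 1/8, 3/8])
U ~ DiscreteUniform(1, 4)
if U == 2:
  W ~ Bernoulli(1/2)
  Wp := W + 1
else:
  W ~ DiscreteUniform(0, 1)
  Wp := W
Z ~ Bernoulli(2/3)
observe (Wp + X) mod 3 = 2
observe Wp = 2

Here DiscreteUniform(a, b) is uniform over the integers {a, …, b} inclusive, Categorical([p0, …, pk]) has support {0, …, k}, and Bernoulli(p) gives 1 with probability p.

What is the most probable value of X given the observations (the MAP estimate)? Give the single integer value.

Enumerate traces; 12 have nonzero weight after conditioning:
  (Y=2, X=0, U=2, W=1, Z=0) weight 1/576
  (Y=2, X=0, U=2, W=1, Z=1) weight 1/288
  (Y=2, X=3, U=2, W=1, Z=0) weight 1/192
  (Y=2, X=3, U=2, W=1, Z=1) weight 1/96
  (Y=3, X=0, U=2, W=1, Z=0) weight 1/576
  (Y=3, X=0, U=2, W=1, Z=1) weight 1/288
  (Y=3, X=3, U=2, W=1, Z=0) weight 1/192
  (Y=3, X=3, U=2, W=1, Z=1) weight 1/96
  … 4 more
Group by X:
  weight(X=0) = 1/64
  weight(X=3) = 3/64
Total weight = 1/64 + 3/64 = 1/16
P(X=0 | obs) = 1/64 / 1/16 = 1/4
P(X=3 | obs) = 3/64 / 1/16 = 3/4
argmax = 3

argmax_v P(X = v | obs) = 3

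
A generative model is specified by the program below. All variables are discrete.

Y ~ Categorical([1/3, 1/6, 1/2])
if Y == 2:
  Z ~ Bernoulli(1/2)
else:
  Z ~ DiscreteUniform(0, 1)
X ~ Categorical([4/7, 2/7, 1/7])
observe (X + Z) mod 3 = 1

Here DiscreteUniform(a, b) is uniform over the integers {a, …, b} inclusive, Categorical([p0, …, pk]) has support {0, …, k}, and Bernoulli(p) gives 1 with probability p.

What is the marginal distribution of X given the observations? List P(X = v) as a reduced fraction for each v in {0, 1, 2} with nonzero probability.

P(X=0) = 2/3, P(X=1) = 1/3

Enumerate traces; 6 have nonzero weight after conditioning:
  (Y=0, Z=0, X=1) weight 1/21
  (Y=0, Z=1, X=0) weight 2/21
  (Y=1, Z=0, X=1) weight 1/42
  (Y=1, Z=1, X=0) weight 1/21
  (Y=2, Z=0, X=1) weight 1/14
  (Y=2, Z=1, X=0) weight 1/7
Group by X:
  weight(X=0) = 2/7
  weight(X=1) = 1/7
Total weight = 2/7 + 1/7 = 3/7
P(X=0 | obs) = 2/7 / 3/7 = 2/3
P(X=1 | obs) = 1/7 / 3/7 = 1/3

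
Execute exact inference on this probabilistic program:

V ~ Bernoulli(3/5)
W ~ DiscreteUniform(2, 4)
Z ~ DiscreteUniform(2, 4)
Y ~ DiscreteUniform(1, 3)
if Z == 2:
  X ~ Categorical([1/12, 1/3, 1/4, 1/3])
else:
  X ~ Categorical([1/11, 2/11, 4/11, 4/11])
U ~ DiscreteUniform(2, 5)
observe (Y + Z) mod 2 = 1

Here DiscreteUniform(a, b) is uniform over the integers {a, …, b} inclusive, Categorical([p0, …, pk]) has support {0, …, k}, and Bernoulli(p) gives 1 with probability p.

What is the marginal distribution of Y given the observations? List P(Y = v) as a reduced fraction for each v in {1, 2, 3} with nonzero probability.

Enumerate traces; 480 have nonzero weight after conditioning:
  (V=0, W=2, Z=2, Y=1, X=0, U=2) weight 1/3240
  (V=0, W=2, Z=2, Y=1, X=0, U=3) weight 1/3240
  (V=0, W=2, Z=2, Y=1, X=0, U=4) weight 1/3240
  (V=0, W=2, Z=2, Y=1, X=0, U=5) weight 1/3240
  (V=0, W=2, Z=2, Y=1, X=1, U=2) weight 1/810
  (V=0, W=2, Z=2, Y=1, X=1, U=3) weight 1/810
  (V=0, W=2, Z=2, Y=1, X=1, U=4) weight 1/810
  (V=0, W=2, Z=2, Y=1, X=1, U=5) weight 1/810
  (V=0, W=2, Z=2, Y=3, X=0, U=2) weight 1/3240
  (V=0, W=2, Z=3, Y=2, X=0, U=2) weight 1/2970
  … 470 more
Group by Y:
  weight(Y=1) = 2/9
  weight(Y=2) = 1/9
  weight(Y=3) = 2/9
Total weight = 2/9 + 1/9 + 2/9 = 5/9
P(Y=1 | obs) = 2/9 / 5/9 = 2/5
P(Y=2 | obs) = 1/9 / 5/9 = 1/5
P(Y=3 | obs) = 2/9 / 5/9 = 2/5

P(Y=1) = 2/5, P(Y=2) = 1/5, P(Y=3) = 2/5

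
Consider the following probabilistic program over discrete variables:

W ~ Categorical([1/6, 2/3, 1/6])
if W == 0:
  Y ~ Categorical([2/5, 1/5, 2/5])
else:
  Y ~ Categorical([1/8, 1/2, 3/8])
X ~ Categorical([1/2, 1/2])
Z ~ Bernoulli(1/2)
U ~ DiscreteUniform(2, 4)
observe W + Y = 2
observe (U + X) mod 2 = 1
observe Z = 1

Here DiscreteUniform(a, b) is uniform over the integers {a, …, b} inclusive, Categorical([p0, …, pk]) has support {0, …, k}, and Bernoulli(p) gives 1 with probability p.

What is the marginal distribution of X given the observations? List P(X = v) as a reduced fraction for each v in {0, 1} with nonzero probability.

P(X=0) = 1/3, P(X=1) = 2/3

Enumerate traces; 9 have nonzero weight after conditioning:
  (W=0, Y=2, X=0, Z=1, U=3) weight 1/180
  (W=0, Y=2, X=1, Z=1, U=2) weight 1/180
  (W=0, Y=2, X=1, Z=1, U=4) weight 1/180
  (W=1, Y=1, X=0, Z=1, U=3) weight 1/36
  (W=1, Y=1, X=1, Z=1, U=2) weight 1/36
  (W=1, Y=1, X=1, Z=1, U=4) weight 1/36
  (W=2, Y=0, X=0, Z=1, U=3) weight 1/576
  (W=2, Y=0, X=1, Z=1, U=2) weight 1/576
  … 1 more
Group by X:
  weight(X=0) = 101/2880
  weight(X=1) = 101/1440
Total weight = 101/2880 + 101/1440 = 101/960
P(X=0 | obs) = 101/2880 / 101/960 = 1/3
P(X=1 | obs) = 101/1440 / 101/960 = 2/3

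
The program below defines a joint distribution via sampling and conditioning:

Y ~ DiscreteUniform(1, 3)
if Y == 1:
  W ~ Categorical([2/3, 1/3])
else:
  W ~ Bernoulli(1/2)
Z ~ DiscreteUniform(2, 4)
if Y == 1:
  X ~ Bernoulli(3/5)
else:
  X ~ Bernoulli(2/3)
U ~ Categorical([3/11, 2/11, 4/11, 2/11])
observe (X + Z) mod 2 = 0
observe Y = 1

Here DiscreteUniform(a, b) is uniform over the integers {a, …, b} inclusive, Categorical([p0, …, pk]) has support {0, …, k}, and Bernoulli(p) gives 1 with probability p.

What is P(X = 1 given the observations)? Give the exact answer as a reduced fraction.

Enumerate traces; 24 have nonzero weight after conditioning:
  (Y=1, W=0, Z=2, X=0, U=0) weight 4/495
  (Y=1, W=0, Z=2, X=0, U=1) weight 8/1485
  (Y=1, W=0, Z=2, X=0, U=2) weight 16/1485
  (Y=1, W=0, Z=2, X=0, U=3) weight 8/1485
  (Y=1, W=0, Z=3, X=1, U=0) weight 2/165
  (Y=1, W=0, Z=3, X=1, U=1) weight 4/495
  (Y=1, W=0, Z=3, X=1, U=2) weight 8/495
  (Y=1, W=0, Z=3, X=1, U=3) weight 4/495
  … 16 more
Group by X:
  weight(X=0) = 4/45
  weight(X=1) = 1/15
Total weight = 4/45 + 1/15 = 7/45
P(X=0 | obs) = 4/45 / 7/45 = 4/7
P(X=1 | obs) = 1/15 / 7/45 = 3/7

P(X = 1 | obs) = 3/7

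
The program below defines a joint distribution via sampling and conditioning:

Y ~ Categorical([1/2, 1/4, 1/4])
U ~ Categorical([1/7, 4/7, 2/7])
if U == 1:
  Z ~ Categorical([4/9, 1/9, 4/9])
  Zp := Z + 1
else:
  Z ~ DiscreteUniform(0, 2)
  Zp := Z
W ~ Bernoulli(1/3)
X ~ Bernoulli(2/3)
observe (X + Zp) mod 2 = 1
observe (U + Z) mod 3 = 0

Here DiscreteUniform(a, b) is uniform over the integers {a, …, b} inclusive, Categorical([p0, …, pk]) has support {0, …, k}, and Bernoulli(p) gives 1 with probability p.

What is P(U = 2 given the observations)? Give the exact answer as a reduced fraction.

P(U = 2 | obs) = 3/14

Enumerate traces; 18 have nonzero weight after conditioning:
  (Y=0, U=0, Z=0, W=0, X=1) weight 2/189
  (Y=0, U=0, Z=0, W=1, X=1) weight 1/189
  (Y=0, U=1, Z=2, W=0, X=0) weight 16/567
  (Y=0, U=1, Z=2, W=1, X=0) weight 8/567
  (Y=0, U=2, Z=1, W=0, X=0) weight 2/189
  (Y=0, U=2, Z=1, W=1, X=0) weight 1/189
  (Y=1, U=0, Z=0, W=0, X=1) weight 1/189
  (Y=1, U=0, Z=0, W=1, X=1) weight 1/378
  … 10 more
Group by U:
  weight(U=0) = 2/63
  weight(U=1) = 16/189
  weight(U=2) = 2/63
Total weight = 2/63 + 16/189 + 2/63 = 4/27
P(U=0 | obs) = 2/63 / 4/27 = 3/14
P(U=1 | obs) = 16/189 / 4/27 = 4/7
P(U=2 | obs) = 2/63 / 4/27 = 3/14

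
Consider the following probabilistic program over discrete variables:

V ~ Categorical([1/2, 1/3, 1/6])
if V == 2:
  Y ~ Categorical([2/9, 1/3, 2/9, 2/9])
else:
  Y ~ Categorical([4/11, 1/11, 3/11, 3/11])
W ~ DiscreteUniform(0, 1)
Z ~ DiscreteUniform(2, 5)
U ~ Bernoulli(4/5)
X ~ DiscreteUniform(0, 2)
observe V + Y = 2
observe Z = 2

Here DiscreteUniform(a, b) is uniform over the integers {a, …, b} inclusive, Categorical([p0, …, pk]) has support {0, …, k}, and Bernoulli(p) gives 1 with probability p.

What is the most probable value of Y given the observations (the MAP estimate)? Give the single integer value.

argmax_v P(Y = v | obs) = 2

Enumerate traces; 36 have nonzero weight after conditioning:
  (V=0, Y=2, W=0, Z=2, U=0, X=0) weight 1/880
  (V=0, Y=2, W=0, Z=2, U=0, X=1) weight 1/880
  (V=0, Y=2, W=0, Z=2, U=0, X=2) weight 1/880
  (V=0, Y=2, W=0, Z=2, U=1, X=0) weight 1/220
  (V=0, Y=2, W=0, Z=2, U=1, X=1) weight 1/220
  (V=0, Y=2, W=0, Z=2, U=1, X=2) weight 1/220
  (V=0, Y=2, W=1, Z=2, U=0, X=0) weight 1/880
  (V=0, Y=2, W=1, Z=2, U=0, X=1) weight 1/880
  (V=1, Y=1, W=0, Z=2, U=0, X=0) weight 1/3960
  (V=2, Y=0, W=0, Z=2, U=0, X=0) weight 1/3240
  … 26 more
Group by Y:
  weight(Y=0) = 1/108
  weight(Y=1) = 1/132
  weight(Y=2) = 3/88
Total weight = 1/108 + 1/132 + 3/88 = 11/216
P(Y=0 | obs) = 1/108 / 11/216 = 2/11
P(Y=1 | obs) = 1/132 / 11/216 = 18/121
P(Y=2 | obs) = 3/88 / 11/216 = 81/121
argmax = 2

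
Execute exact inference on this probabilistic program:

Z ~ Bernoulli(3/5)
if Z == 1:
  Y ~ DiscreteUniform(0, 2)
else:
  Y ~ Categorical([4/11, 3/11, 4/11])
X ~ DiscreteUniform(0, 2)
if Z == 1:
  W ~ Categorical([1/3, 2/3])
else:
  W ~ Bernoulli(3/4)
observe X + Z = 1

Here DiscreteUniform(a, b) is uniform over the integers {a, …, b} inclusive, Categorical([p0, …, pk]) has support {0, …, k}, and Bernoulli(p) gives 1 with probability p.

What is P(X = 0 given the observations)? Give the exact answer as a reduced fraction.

P(X = 0 | obs) = 3/5

Enumerate traces; 12 have nonzero weight after conditioning:
  (Z=0, Y=0, X=1, W=0) weight 2/165
  (Z=0, Y=0, X=1, W=1) weight 2/55
  (Z=0, Y=1, X=1, W=0) weight 1/110
  (Z=0, Y=1, X=1, W=1) weight 3/110
  (Z=0, Y=2, X=1, W=0) weight 2/165
  (Z=0, Y=2, X=1, W=1) weight 2/55
  (Z=1, Y=0, X=0, W=0) weight 1/45
  (Z=1, Y=0, X=0, W=1) weight 2/45
  … 4 more
Group by X:
  weight(X=0) = 1/5
  weight(X=1) = 2/15
Total weight = 1/5 + 2/15 = 1/3
P(X=0 | obs) = 1/5 / 1/3 = 3/5
P(X=1 | obs) = 2/15 / 1/3 = 2/5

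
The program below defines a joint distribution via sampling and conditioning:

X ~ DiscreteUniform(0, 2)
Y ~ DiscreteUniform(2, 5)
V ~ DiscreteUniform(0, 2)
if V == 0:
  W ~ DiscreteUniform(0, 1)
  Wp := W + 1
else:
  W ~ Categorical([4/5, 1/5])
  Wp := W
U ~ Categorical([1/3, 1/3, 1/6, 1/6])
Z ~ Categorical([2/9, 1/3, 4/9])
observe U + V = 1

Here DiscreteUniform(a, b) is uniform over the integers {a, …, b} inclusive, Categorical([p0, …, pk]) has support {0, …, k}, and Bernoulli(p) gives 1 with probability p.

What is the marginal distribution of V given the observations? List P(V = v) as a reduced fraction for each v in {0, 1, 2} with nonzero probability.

P(V=0) = 1/2, P(V=1) = 1/2

Enumerate traces; 144 have nonzero weight after conditioning:
  (X=0, Y=2, V=0, W=0, U=1, Z=0) weight 1/972
  (X=0, Y=2, V=0, W=0, U=1, Z=1) weight 1/648
  (X=0, Y=2, V=0, W=0, U=1, Z=2) weight 1/486
  (X=0, Y=2, V=0, W=1, U=1, Z=0) weight 1/972
  (X=0, Y=2, V=0, W=1, U=1, Z=1) weight 1/648
  (X=0, Y=2, V=0, W=1, U=1, Z=2) weight 1/486
  (X=0, Y=2, V=1, W=0, U=0, Z=0) weight 2/1215
  (X=0, Y=2, V=1, W=0, U=0, Z=1) weight 1/405
  … 136 more
Group by V:
  weight(V=0) = 1/9
  weight(V=1) = 1/9
Total weight = 1/9 + 1/9 = 2/9
P(V=0 | obs) = 1/9 / 2/9 = 1/2
P(V=1 | obs) = 1/9 / 2/9 = 1/2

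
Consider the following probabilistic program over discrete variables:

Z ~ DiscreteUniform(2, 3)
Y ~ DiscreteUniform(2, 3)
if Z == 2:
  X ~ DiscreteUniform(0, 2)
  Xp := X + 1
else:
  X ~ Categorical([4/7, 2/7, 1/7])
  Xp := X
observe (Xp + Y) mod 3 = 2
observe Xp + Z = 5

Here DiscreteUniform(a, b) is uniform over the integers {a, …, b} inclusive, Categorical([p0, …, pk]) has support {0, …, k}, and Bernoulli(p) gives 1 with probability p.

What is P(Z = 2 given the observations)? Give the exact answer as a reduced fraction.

Enumerate traces; 2 have nonzero weight after conditioning:
  (Z=2, Y=2, X=2) weight 1/12
  (Z=3, Y=3, X=2) weight 1/28
Group by Z:
  weight(Z=2) = 1/12
  weight(Z=3) = 1/28
Total weight = 1/12 + 1/28 = 5/42
P(Z=2 | obs) = 1/12 / 5/42 = 7/10
P(Z=3 | obs) = 1/28 / 5/42 = 3/10

P(Z = 2 | obs) = 7/10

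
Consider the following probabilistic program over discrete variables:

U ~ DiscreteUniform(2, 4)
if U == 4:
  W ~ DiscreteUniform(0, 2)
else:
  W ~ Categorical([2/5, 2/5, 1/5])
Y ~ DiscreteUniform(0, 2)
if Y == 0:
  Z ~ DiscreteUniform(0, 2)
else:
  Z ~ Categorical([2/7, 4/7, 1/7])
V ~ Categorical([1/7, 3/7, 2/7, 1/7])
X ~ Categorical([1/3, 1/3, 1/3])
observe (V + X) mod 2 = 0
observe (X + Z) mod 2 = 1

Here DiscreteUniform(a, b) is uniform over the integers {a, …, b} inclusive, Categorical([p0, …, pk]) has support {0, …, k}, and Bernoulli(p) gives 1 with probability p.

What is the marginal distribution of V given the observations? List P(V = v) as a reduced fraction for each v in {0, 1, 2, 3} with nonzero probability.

Enumerate traces; 216 have nonzero weight after conditioning:
  (U=2, W=0, Y=0, Z=0, V=1, X=1) weight 2/945
  (U=2, W=0, Y=0, Z=0, V=3, X=1) weight 2/2835
  (U=2, W=0, Y=0, Z=1, V=0, X=0) weight 2/2835
  (U=2, W=0, Y=0, Z=1, V=0, X=2) weight 2/2835
  (U=2, W=0, Y=0, Z=1, V=2, X=0) weight 4/2835
  (U=2, W=0, Y=0, Z=1, V=2, X=2) weight 4/2835
  (U=2, W=0, Y=0, Z=2, V=1, X=1) weight 2/945
  (U=2, W=0, Y=0, Z=2, V=3, X=1) weight 2/2835
  … 208 more
Group by V:
  weight(V=0) = 62/1323
  weight(V=1) = 32/441
  weight(V=2) = 124/1323
  weight(V=3) = 32/1323
Total weight = 62/1323 + 32/441 + 124/1323 + 32/1323 = 314/1323
P(V=0 | obs) = 62/1323 / 314/1323 = 31/157
P(V=1 | obs) = 32/441 / 314/1323 = 48/157
P(V=2 | obs) = 124/1323 / 314/1323 = 62/157
P(V=3 | obs) = 32/1323 / 314/1323 = 16/157

P(V=0) = 31/157, P(V=1) = 48/157, P(V=2) = 62/157, P(V=3) = 16/157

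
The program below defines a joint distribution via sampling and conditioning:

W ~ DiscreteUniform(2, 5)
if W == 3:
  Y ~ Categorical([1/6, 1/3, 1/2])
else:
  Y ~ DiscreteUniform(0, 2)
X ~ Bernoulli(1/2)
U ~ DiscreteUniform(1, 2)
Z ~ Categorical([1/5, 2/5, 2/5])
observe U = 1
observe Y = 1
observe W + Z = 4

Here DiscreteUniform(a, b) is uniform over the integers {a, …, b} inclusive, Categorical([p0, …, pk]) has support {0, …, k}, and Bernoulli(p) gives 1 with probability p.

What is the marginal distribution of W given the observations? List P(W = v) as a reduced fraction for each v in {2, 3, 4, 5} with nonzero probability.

Enumerate traces; 6 have nonzero weight after conditioning:
  (W=2, Y=1, X=0, U=1, Z=2) weight 1/120
  (W=2, Y=1, X=1, U=1, Z=2) weight 1/120
  (W=3, Y=1, X=0, U=1, Z=1) weight 1/120
  (W=3, Y=1, X=1, U=1, Z=1) weight 1/120
  (W=4, Y=1, X=0, U=1, Z=0) weight 1/240
  (W=4, Y=1, X=1, U=1, Z=0) weight 1/240
Group by W:
  weight(W=2) = 1/60
  weight(W=3) = 1/60
  weight(W=4) = 1/120
Total weight = 1/60 + 1/60 + 1/120 = 1/24
P(W=2 | obs) = 1/60 / 1/24 = 2/5
P(W=3 | obs) = 1/60 / 1/24 = 2/5
P(W=4 | obs) = 1/120 / 1/24 = 1/5

P(W=2) = 2/5, P(W=3) = 2/5, P(W=4) = 1/5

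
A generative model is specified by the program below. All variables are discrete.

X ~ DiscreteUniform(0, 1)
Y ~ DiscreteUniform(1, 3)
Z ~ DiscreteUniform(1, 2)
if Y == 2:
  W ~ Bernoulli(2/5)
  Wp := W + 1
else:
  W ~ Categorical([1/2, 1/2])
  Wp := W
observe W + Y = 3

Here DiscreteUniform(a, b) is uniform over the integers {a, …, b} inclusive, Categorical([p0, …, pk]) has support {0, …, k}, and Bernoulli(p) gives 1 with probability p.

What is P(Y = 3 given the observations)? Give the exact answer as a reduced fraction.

Enumerate traces; 8 have nonzero weight after conditioning:
  (X=0, Y=2, Z=1, W=1) weight 1/30
  (X=0, Y=2, Z=2, W=1) weight 1/30
  (X=0, Y=3, Z=1, W=0) weight 1/24
  (X=0, Y=3, Z=2, W=0) weight 1/24
  (X=1, Y=2, Z=1, W=1) weight 1/30
  (X=1, Y=2, Z=2, W=1) weight 1/30
  (X=1, Y=3, Z=1, W=0) weight 1/24
  (X=1, Y=3, Z=2, W=0) weight 1/24
Group by Y:
  weight(Y=2) = 2/15
  weight(Y=3) = 1/6
Total weight = 2/15 + 1/6 = 3/10
P(Y=2 | obs) = 2/15 / 3/10 = 4/9
P(Y=3 | obs) = 1/6 / 3/10 = 5/9

P(Y = 3 | obs) = 5/9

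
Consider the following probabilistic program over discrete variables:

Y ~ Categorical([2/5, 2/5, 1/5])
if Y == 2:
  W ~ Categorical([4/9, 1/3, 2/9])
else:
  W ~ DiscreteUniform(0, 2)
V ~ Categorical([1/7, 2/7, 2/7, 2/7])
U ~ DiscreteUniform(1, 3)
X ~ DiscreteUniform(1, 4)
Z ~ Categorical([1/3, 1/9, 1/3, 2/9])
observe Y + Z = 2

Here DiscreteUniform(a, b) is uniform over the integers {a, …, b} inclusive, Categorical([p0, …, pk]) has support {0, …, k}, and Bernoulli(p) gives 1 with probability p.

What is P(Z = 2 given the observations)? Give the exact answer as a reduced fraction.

Enumerate traces; 432 have nonzero weight after conditioning:
  (Y=0, W=0, V=0, U=1, X=1, Z=2) weight 1/1890
  (Y=0, W=0, V=0, U=1, X=2, Z=2) weight 1/1890
  (Y=0, W=0, V=0, U=1, X=3, Z=2) weight 1/1890
  (Y=0, W=0, V=0, U=1, X=4, Z=2) weight 1/1890
  (Y=0, W=0, V=0, U=2, X=1, Z=2) weight 1/1890
  (Y=0, W=0, V=0, U=2, X=2, Z=2) weight 1/1890
  (Y=0, W=0, V=0, U=2, X=3, Z=2) weight 1/1890
  (Y=0, W=0, V=0, U=2, X=4, Z=2) weight 1/1890
  (Y=1, W=0, V=0, U=1, X=1, Z=1) weight 1/5670
  (Y=2, W=0, V=0, U=1, X=1, Z=0) weight 1/2835
  … 422 more
Group by Z:
  weight(Z=0) = 1/15
  weight(Z=1) = 2/45
  weight(Z=2) = 2/15
Total weight = 1/15 + 2/45 + 2/15 = 11/45
P(Z=0 | obs) = 1/15 / 11/45 = 3/11
P(Z=1 | obs) = 2/45 / 11/45 = 2/11
P(Z=2 | obs) = 2/15 / 11/45 = 6/11

P(Z = 2 | obs) = 6/11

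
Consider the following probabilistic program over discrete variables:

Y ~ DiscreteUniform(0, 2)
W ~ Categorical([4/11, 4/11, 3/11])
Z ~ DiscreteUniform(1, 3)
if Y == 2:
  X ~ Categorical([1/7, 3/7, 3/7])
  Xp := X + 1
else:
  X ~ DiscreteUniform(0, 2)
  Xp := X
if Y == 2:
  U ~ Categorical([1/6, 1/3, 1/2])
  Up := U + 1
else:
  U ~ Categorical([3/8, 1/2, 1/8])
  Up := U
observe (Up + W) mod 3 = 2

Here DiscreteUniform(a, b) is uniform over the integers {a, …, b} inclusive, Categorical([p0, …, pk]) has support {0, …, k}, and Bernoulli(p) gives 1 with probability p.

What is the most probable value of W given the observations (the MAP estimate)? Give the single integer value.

Enumerate traces; 81 have nonzero weight after conditioning:
  (Y=0, W=0, Z=1, X=0, U=2) weight 1/594
  (Y=0, W=0, Z=1, X=1, U=2) weight 1/594
  (Y=0, W=0, Z=1, X=2, U=2) weight 1/594
  (Y=0, W=0, Z=2, X=0, U=2) weight 1/594
  (Y=0, W=0, Z=2, X=1, U=2) weight 1/594
  (Y=0, W=0, Z=2, X=2, U=2) weight 1/594
  (Y=0, W=0, Z=3, X=0, U=2) weight 1/594
  (Y=0, W=0, Z=3, X=1, U=2) weight 1/594
  (Y=0, W=1, Z=1, X=0, U=1) weight 2/297
  (Y=0, W=2, Z=1, X=0, U=0) weight 1/264
  … 71 more
Group by W:
  weight(W=0) = 7/99
  weight(W=1) = 14/99
  weight(W=2) = 5/44
Total weight = 7/99 + 14/99 + 5/44 = 43/132
P(W=0 | obs) = 7/99 / 43/132 = 28/129
P(W=1 | obs) = 14/99 / 43/132 = 56/129
P(W=2 | obs) = 5/44 / 43/132 = 15/43
argmax = 1

argmax_v P(W = v | obs) = 1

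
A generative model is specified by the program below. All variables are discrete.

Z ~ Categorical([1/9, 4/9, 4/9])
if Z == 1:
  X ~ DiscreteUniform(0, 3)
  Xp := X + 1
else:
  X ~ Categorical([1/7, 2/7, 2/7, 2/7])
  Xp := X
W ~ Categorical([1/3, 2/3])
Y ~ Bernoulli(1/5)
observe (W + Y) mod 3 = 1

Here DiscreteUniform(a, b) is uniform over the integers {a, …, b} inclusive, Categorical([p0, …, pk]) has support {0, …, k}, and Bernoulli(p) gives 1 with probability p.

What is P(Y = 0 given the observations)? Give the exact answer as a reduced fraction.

P(Y = 0 | obs) = 8/9

Enumerate traces; 24 have nonzero weight after conditioning:
  (Z=0, X=0, W=0, Y=1) weight 1/945
  (Z=0, X=0, W=1, Y=0) weight 8/945
  (Z=0, X=1, W=0, Y=1) weight 2/945
  (Z=0, X=1, W=1, Y=0) weight 16/945
  (Z=0, X=2, W=0, Y=1) weight 2/945
  (Z=0, X=2, W=1, Y=0) weight 16/945
  (Z=0, X=3, W=0, Y=1) weight 2/945
  (Z=0, X=3, W=1, Y=0) weight 16/945
  … 16 more
Group by Y:
  weight(Y=0) = 8/15
  weight(Y=1) = 1/15
Total weight = 8/15 + 1/15 = 3/5
P(Y=0 | obs) = 8/15 / 3/5 = 8/9
P(Y=1 | obs) = 1/15 / 3/5 = 1/9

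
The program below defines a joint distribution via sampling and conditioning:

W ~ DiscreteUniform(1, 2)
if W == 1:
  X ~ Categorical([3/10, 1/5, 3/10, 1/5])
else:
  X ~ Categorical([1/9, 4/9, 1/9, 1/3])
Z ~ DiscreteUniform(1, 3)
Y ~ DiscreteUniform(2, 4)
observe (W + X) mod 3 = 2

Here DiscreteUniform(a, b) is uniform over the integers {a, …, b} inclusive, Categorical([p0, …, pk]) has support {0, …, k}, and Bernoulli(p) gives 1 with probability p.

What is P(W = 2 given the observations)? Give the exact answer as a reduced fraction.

P(W = 2 | obs) = 20/29

Enumerate traces; 27 have nonzero weight after conditioning:
  (W=1, X=1, Z=1, Y=2) weight 1/90
  (W=1, X=1, Z=1, Y=3) weight 1/90
  (W=1, X=1, Z=1, Y=4) weight 1/90
  (W=1, X=1, Z=2, Y=2) weight 1/90
  (W=1, X=1, Z=2, Y=3) weight 1/90
  (W=1, X=1, Z=2, Y=4) weight 1/90
  (W=1, X=1, Z=3, Y=2) weight 1/90
  (W=1, X=1, Z=3, Y=3) weight 1/90
  (W=2, X=0, Z=1, Y=2) weight 1/162
  … 18 more
Group by W:
  weight(W=1) = 1/10
  weight(W=2) = 2/9
Total weight = 1/10 + 2/9 = 29/90
P(W=1 | obs) = 1/10 / 29/90 = 9/29
P(W=2 | obs) = 2/9 / 29/90 = 20/29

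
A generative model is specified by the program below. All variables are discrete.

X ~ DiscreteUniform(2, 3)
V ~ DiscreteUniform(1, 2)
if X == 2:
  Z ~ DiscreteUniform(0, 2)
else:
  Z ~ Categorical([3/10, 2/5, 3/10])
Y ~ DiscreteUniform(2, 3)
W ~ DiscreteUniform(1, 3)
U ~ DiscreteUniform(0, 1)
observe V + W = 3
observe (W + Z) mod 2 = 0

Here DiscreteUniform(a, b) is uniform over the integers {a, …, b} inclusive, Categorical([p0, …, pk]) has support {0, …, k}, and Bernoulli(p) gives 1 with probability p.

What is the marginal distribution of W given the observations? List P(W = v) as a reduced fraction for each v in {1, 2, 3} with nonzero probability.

Enumerate traces; 24 have nonzero weight after conditioning:
  (X=2, V=1, Z=0, Y=2, W=2, U=0) weight 1/144
  (X=2, V=1, Z=0, Y=2, W=2, U=1) weight 1/144
  (X=2, V=1, Z=0, Y=3, W=2, U=0) weight 1/144
  (X=2, V=1, Z=0, Y=3, W=2, U=1) weight 1/144
  (X=2, V=1, Z=2, Y=2, W=2, U=0) weight 1/144
  (X=2, V=1, Z=2, Y=2, W=2, U=1) weight 1/144
  (X=2, V=1, Z=2, Y=3, W=2, U=0) weight 1/144
  (X=2, V=1, Z=2, Y=3, W=2, U=1) weight 1/144
  (X=2, V=2, Z=1, Y=2, W=1, U=0) weight 1/144
  … 15 more
Group by W:
  weight(W=1) = 11/180
  weight(W=2) = 19/180
Total weight = 11/180 + 19/180 = 1/6
P(W=1 | obs) = 11/180 / 1/6 = 11/30
P(W=2 | obs) = 19/180 / 1/6 = 19/30

P(W=1) = 11/30, P(W=2) = 19/30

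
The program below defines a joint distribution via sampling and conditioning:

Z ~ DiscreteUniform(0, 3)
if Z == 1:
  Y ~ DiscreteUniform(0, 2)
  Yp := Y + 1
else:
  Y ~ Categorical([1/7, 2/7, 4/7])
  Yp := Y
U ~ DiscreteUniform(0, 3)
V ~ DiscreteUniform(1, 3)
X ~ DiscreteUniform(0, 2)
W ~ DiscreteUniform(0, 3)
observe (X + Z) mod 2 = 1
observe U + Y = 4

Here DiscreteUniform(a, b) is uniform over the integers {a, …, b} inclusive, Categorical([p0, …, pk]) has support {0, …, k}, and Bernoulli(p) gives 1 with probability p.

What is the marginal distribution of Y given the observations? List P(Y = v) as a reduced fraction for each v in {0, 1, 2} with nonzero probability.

P(Y=1) = 19/50, P(Y=2) = 31/50

Enumerate traces; 144 have nonzero weight after conditioning:
  (Z=0, Y=1, U=3, V=1, X=1, W=0) weight 1/2016
  (Z=0, Y=1, U=3, V=1, X=1, W=1) weight 1/2016
  (Z=0, Y=1, U=3, V=1, X=1, W=2) weight 1/2016
  (Z=0, Y=1, U=3, V=1, X=1, W=3) weight 1/2016
  (Z=0, Y=1, U=3, V=2, X=1, W=0) weight 1/2016
  (Z=0, Y=1, U=3, V=2, X=1, W=1) weight 1/2016
  (Z=0, Y=1, U=3, V=2, X=1, W=2) weight 1/2016
  (Z=0, Y=1, U=3, V=2, X=1, W=3) weight 1/2016
  (Z=0, Y=2, U=2, V=1, X=1, W=0) weight 1/1008
  … 135 more
Group by Y:
  weight(Y=1) = 19/504
  weight(Y=2) = 31/504
Total weight = 19/504 + 31/504 = 25/252
P(Y=1 | obs) = 19/504 / 25/252 = 19/50
P(Y=2 | obs) = 31/504 / 25/252 = 31/50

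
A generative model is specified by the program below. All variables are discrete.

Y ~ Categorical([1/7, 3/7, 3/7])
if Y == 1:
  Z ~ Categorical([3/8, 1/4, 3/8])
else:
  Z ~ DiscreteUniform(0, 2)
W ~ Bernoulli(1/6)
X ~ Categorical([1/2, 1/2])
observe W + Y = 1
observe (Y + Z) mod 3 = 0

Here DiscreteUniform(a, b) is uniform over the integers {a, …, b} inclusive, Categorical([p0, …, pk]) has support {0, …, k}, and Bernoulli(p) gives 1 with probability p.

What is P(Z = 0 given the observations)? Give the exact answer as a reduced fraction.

P(Z = 0 | obs) = 8/143

Enumerate traces; 4 have nonzero weight after conditioning:
  (Y=0, Z=0, W=1, X=0) weight 1/252
  (Y=0, Z=0, W=1, X=1) weight 1/252
  (Y=1, Z=2, W=0, X=0) weight 15/224
  (Y=1, Z=2, W=0, X=1) weight 15/224
Group by Z:
  weight(Z=0) = 1/126
  weight(Z=2) = 15/112
Total weight = 1/126 + 15/112 = 143/1008
P(Z=0 | obs) = 1/126 / 143/1008 = 8/143
P(Z=2 | obs) = 15/112 / 143/1008 = 135/143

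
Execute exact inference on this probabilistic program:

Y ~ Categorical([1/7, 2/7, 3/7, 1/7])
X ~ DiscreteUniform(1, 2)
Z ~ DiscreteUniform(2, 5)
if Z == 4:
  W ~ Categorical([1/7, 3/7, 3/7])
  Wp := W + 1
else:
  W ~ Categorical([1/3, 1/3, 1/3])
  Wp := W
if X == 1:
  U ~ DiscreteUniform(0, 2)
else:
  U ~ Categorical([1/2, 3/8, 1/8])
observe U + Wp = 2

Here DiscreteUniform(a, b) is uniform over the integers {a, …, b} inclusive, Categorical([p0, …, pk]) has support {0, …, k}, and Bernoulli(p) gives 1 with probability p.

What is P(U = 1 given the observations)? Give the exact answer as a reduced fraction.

P(U = 1 | obs) = 136/413

Enumerate traces; 88 have nonzero weight after conditioning:
  (Y=0, X=1, Z=2, W=0, U=2) weight 1/504
  (Y=0, X=1, Z=2, W=1, U=1) weight 1/504
  (Y=0, X=1, Z=2, W=2, U=0) weight 1/504
  (Y=0, X=1, Z=3, W=0, U=2) weight 1/504
  (Y=0, X=1, Z=3, W=1, U=1) weight 1/504
  (Y=0, X=1, Z=3, W=2, U=0) weight 1/504
  (Y=0, X=1, Z=4, W=0, U=1) weight 1/1176
  (Y=0, X=1, Z=4, W=1, U=0) weight 1/392
  … 80 more
Group by U:
  weight(U=0) = 25/168
  weight(U=1) = 17/168
  weight(U=2) = 11/192
Total weight = 25/168 + 17/168 + 11/192 = 59/192
P(U=0 | obs) = 25/168 / 59/192 = 200/413
P(U=1 | obs) = 17/168 / 59/192 = 136/413
P(U=2 | obs) = 11/192 / 59/192 = 11/59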